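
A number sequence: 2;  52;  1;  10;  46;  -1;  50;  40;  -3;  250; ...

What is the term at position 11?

34

Taking every 3rd term gives 3 separate tracks.
Subsequence A: 2, 10, 50, 250. Multiplying by 5 each time.
Subsequence B: 52, 46, 40. Arithmetic with common difference −6.
Subsequence C: 1, -1, -3. Linear: a_n = 3 − 2·n.
Position 11 falls in subsequence B as its term 4, giving 34.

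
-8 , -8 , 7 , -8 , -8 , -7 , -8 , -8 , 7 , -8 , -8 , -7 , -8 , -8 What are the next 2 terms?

The slot pattern repeats as AAB (period 3), so there are 2 interleaved tracks.
Stream A is -8, -8, -8, -8, -8, -8, -8, -8, -8, -8, which is constant -8.
Stream B is 7, -7, 7, -7, which is the oscillation 7·(−1)^(n+1).
The 15th slot belongs to stream B; its 5th term is 7.
The 16th slot belongs to stream A; its 11th term is -8.

7, -8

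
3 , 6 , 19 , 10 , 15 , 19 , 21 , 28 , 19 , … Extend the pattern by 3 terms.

36, 45, 19

The slot pattern repeats as AAB (period 3), so there are 2 interleaved tracks.
Track A: 3, 6, 10, 15, 21, 28 — the triangular numbers T_2, T_3, ….
Track B: 19, 19, 19 — constant 19.
Position 10 → track A, term 7 = 36.
Position 11 falls in track A as its term 8, giving 45.
Position 12 falls in track B as its term 4, giving 19.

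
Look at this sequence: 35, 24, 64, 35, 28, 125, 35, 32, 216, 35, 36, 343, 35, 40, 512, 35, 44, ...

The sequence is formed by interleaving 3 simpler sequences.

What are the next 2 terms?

Split by position mod 3: positions 1, 4, 7, … form one track, and each other residue class forms its own.
Subsequence A: 35, 35, 35, 35, 35, 35 — constant 35.
Subsequence B: 24, 28, 32, 36, 40, 44 — linear: a_n = 20 + 4·n.
Subsequence C: 64, 125, 216, 343, 512 — consecutive cubes n³ from n = 4.
Position 18 → subsequence C, term 6 = 729.
The 19th slot belongs to subsequence A; its 7th term is 35.

729, 35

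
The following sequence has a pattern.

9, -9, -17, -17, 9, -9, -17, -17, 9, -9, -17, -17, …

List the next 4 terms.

9, -9, -17, -17

Positions follow the repeating pattern AABB; grouping by letter gives 2 tracks.
Track A: 9, -9, 9, -9, 9, -9. The oscillation 9·(−1)^(n+1).
Track B: -17, -17, -17, -17, -17, -17. Constant -17.
The 13th slot belongs to track A; its 7th term is 9.
The 14th slot belongs to track A; its 8th term is -9.
The 15th slot belongs to track B; its 7th term is -17.
Term 16 comes from track B (its 8th entry): -17.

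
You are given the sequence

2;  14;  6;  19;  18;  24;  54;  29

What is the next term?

162

Split by position mod 2 into 2 tracks.
Stream A: 2, 6, 18, 54 — geometric, ×3 each step.
Stream B: 14, 19, 24, 29 — arithmetic with common difference +5.
Position 9 → stream A, term 5 = 162.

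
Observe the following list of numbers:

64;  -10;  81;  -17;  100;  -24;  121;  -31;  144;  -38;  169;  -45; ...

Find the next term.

196

Positions 1, 3, 5, … form one subsequence and positions 2, 4, 6, … form another.
Stream A: 64, 81, 100, 121, 144, 169. The squares 8², 9², 10², ….
Stream B: -10, -17, -24, -31, -38, -45. Linear: a_n = -3 − 7·n.
Position 13 → stream A, term 7 = 196.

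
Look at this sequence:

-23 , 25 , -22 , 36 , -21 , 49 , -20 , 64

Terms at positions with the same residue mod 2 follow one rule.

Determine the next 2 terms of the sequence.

Taking every 2nd term gives 2 separate tracks.
Stream A is -23, -22, -21, -20, which is arithmetic with common difference +1.
Stream B is 25, 36, 49, 64, which is the squares 5², 6², 7², ….
Position 9 falls in stream A as its term 5, giving -19.
The 10th slot belongs to stream B; its 5th term is 81.

-19, 81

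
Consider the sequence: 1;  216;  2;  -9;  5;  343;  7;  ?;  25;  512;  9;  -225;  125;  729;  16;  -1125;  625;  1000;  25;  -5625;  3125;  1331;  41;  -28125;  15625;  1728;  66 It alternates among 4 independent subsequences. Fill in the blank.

Read the sequence 4 terms at a time; column i is its own pattern.
Stream A: 1, 5, 25, 125, 625, 3125, 15625. Powers of 5.
Stream B: 216, 343, 512, 729, 1000, 1331, 1728. The cubes 6³, 7³, 8³, ….
Stream C: 2, 7, 9, 16, 25, 41, 66. A Fibonacci-like recurrence a_n = a_{n-1} + a_{n-2}.
Stream D: -9, ?, -225, -1125, -5625, -28125. Geometric, ×5 each step.
Filling stream D at index 2 by its rule yields -45.

-45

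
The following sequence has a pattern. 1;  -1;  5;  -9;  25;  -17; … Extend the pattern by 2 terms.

Odd-indexed and even-indexed terms follow separate rules.
Track A: 1, 5, 25 (successive powers of 5).
Track B: -1, -9, -17 (arithmetic with common difference −8).
Term 7 comes from track A (its 4th entry): 125.
Position 8 falls in track B as its term 4, giving -25.

125, -25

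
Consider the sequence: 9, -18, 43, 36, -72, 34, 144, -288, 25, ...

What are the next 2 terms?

576, -1152

Positions follow the repeating pattern AAB; grouping by letter gives 2 tracks.
Subsequence A: 9, -18, 36, -72, 144, -288 — geometric with ratio -2.
Subsequence B: 43, 34, 25 — linear: a_n = 52 − 9·n.
Position 10 → subsequence A, term 7 = 576.
The 11th slot belongs to subsequence A; its 8th term is -1152.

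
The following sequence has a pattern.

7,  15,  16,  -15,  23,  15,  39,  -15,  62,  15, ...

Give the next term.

101

Taking every 2nd term gives 2 separate tracks.
Subsequence A: 7, 16, 23, 39, 62 (Fibonacci-style (each term is the sum of the two before it)).
Subsequence B: 15, -15, 15, -15, 15 (alternating ±15).
Term 11 comes from subsequence A (its 6th entry): 101.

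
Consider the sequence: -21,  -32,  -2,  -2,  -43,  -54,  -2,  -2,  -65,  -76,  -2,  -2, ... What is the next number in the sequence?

The slot pattern repeats as AABB (period 4), so there are 2 interleaved tracks.
Track A: -21, -32, -43, -54, -65, -76 — arithmetic with common difference −11.
Track B: -2, -2, -2, -2, -2, -2 — the constant sequence -2.
Position 13 → track A, term 7 = -87.

-87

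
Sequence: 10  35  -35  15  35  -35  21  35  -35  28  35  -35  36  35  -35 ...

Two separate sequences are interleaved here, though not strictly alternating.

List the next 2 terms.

Positions follow the repeating pattern ABB; grouping by letter gives 2 tracks.
Subsequence A: 10, 15, 21, 28, 36 (triangular numbers starting at T_4).
Subsequence B: 35, -35, 35, -35, 35, -35, 35, -35, 35, -35 (the oscillation 35·(−1)^(n+1)).
The 16th slot belongs to subsequence A; its 6th term is 45.
Term 17 comes from subsequence B (its 11th entry): 35.

45, 35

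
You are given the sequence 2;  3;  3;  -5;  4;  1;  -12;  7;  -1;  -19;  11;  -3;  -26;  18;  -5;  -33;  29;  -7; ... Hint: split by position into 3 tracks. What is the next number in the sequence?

-40

Taking every 3rd term gives 3 separate tracks.
Subsequence A: 2, -5, -12, -19, -26, -33 — arithmetic, step −7.
Subsequence B: 3, 4, 7, 11, 18, 29 — each term equals the sum of the previous two.
Subsequence C: 3, 1, -1, -3, -5, -7 — subtracting 2 each time.
Position 19 → subsequence A, term 7 = -40.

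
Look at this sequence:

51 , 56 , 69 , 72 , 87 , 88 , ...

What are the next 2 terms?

The terms cycle through 2 interleaved subsequences.
Stream A: 51, 69, 87 — arithmetic, step +18.
Stream B: 56, 72, 88 — arithmetic, step +16.
Position 7 falls in stream A as its term 4, giving 105.
Position 8 falls in stream B as its term 4, giving 104.

105, 104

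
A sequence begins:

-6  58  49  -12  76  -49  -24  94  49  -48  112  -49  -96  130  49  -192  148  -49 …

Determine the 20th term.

166

The terms cycle through 3 interleaved subsequences.
Subsequence A is -6, -12, -24, -48, -96, -192, which is a geometric progression (common ratio 2).
Subsequence B is 58, 76, 94, 112, 130, 148, which is arithmetic with common difference +18.
Subsequence C is 49, -49, 49, -49, 49, -49, which is oscillating between 49 and -49.
Position 20 falls in subsequence B as its term 7, giving 166.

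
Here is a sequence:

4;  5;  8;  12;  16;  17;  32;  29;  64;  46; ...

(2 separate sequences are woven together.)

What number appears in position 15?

Positions 1, 3, 5, … form one subsequence and positions 2, 4, 6, … form another.
Track A = 4, 8, 16, 32, 64: geometric, ×2 each step.
Track B = 5, 12, 17, 29, 46: Fibonacci-style (each term is the sum of the two before it).
Term 15 comes from track A (its 8th entry): 512.

512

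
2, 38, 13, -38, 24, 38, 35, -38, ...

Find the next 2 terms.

46, 38

Positions 1, 3, 5, … form one subsequence and positions 2, 4, 6, … form another.
Track A is 2, 13, 24, 35, which is adding 11 each time.
Track B is 38, -38, 38, -38, which is oscillating between 38 and -38.
Position 9 → track A, term 5 = 46.
Position 10 falls in track B as its term 5, giving 38.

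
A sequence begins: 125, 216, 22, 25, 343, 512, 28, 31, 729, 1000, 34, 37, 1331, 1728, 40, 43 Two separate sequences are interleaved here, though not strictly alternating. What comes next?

2197

The slot pattern repeats as AABB (period 4), so there are 2 interleaved tracks.
Subsequence A: 125, 216, 343, 512, 729, 1000, 1331, 1728. Consecutive cubes n³ from n = 5.
Subsequence B: 22, 25, 28, 31, 34, 37, 40, 43. Linear: a_n = 19 + 3·n.
Term 17 comes from subsequence A (its 9th entry): 2197.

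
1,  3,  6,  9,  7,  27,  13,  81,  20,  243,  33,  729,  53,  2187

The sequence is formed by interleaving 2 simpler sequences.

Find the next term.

86

Positions 1, 3, 5, … form one subsequence and positions 2, 4, 6, … form another.
Track A = 1, 6, 7, 13, 20, 33, 53: each term equals the sum of the previous two.
Track B = 3, 9, 27, 81, 243, 729, 2187: successive powers of 3.
Position 15 falls in track A as its term 8, giving 86.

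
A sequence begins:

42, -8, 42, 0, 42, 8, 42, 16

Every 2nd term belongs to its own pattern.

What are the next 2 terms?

42, 24

The terms cycle through 2 interleaved subsequences.
Subsequence A is 42, 42, 42, 42, which is the constant sequence 42.
Subsequence B is -8, 0, 8, 16, which is arithmetic, step +8.
Position 9 → subsequence A, term 5 = 42.
Term 10 comes from subsequence B (its 5th entry): 24.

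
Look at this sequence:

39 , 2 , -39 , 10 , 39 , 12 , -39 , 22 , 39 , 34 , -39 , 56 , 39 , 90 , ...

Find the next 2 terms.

Split by position mod 2 into 2 tracks.
Track A: 39, -39, 39, -39, 39, -39, 39 — oscillating between 39 and -39.
Track B: 2, 10, 12, 22, 34, 56, 90 — each term equals the sum of the previous two.
Term 15 comes from track A (its 8th entry): -39.
Term 16 comes from track B (its 8th entry): 146.

-39, 146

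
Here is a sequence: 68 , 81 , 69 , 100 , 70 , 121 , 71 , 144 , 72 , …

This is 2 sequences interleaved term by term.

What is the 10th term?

169

The terms cycle through 2 interleaved subsequences.
Subsequence A is 68, 69, 70, 71, 72, which is arithmetic with common difference +1.
Subsequence B is 81, 100, 121, 144, which is consecutive squares n² from n = 9.
The 10th slot belongs to subsequence B; its 5th term is 169.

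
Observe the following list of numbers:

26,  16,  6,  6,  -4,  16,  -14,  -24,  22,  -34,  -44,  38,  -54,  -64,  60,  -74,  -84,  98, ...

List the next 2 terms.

-94, -104

Reading positions in blocks of 3 reveals the pattern AAB — 2 tracks woven together.
Track A: 26, 16, 6, -4, -14, -24, -34, -44, -54, -64, -74, -84. Arithmetic, step −10.
Track B: 6, 16, 22, 38, 60, 98. A Fibonacci-like recurrence a_n = a_{n-1} + a_{n-2}.
Term 19 comes from track A (its 13th entry): -94.
Position 20 falls in track A as its term 14, giving -104.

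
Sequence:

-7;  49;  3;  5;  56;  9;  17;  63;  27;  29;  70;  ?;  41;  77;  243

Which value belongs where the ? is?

81

Split by position mod 3: positions 1, 4, 7, … form one track, and each other residue class forms its own.
Track A: -7, 5, 17, 29, 41. Arithmetic, step +12.
Track B: 49, 56, 63, 70, 77. Arithmetic with common difference +7.
Track C: 3, 9, 27, ?, 243. Powers 3^1, 3^2, 3^3, ….
So the missing entry in track C is 81.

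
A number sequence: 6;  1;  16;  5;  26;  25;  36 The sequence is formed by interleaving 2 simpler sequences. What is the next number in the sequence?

125

Odd-indexed and even-indexed terms follow separate rules.
Track A = 6, 16, 26, 36: arithmetic, step +10.
Track B = 1, 5, 25: successive powers of 5.
Position 8 falls in track B as its term 4, giving 125.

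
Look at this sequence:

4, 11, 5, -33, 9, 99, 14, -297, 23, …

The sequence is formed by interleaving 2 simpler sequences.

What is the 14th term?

8019

Split by position mod 2 into 2 tracks.
Track A is 4, 5, 9, 14, 23, which is a Fibonacci-like recurrence a_n = a_{n-1} + a_{n-2}.
Track B is 11, -33, 99, -297, which is multiplying by -3 each time.
Position 14 falls in track B as its term 7, giving 8019.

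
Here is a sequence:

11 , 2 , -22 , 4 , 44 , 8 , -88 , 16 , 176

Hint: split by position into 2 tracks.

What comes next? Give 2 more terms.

32, -352

Positions 1, 3, 5, … form one subsequence and positions 2, 4, 6, … form another.
Track A is 11, -22, 44, -88, 176, which is multiplying by -2 each time.
Track B is 2, 4, 8, 16, which is powers of 2.
Position 10 falls in track B as its term 5, giving 32.
The 11th slot belongs to track A; its 6th term is -352.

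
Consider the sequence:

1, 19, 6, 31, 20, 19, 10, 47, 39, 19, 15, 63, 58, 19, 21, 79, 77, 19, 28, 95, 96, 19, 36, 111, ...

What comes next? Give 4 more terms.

Read the sequence 4 terms at a time; column i is its own pattern.
Stream A is 1, 20, 39, 58, 77, 96, which is linear: a_n = -18 + 19·n.
Stream B is 19, 19, 19, 19, 19, 19, which is the constant sequence 19.
Stream C is 6, 10, 15, 21, 28, 36, which is the triangular numbers T_3, T_4, ….
Stream D is 31, 47, 63, 79, 95, 111, which is linear: a_n = 15 + 16·n.
The 25th slot belongs to stream A; its 7th term is 115.
The 26th slot belongs to stream B; its 7th term is 19.
Position 27 → stream C, term 7 = 45.
Term 28 comes from stream D (its 7th entry): 127.

115, 19, 45, 127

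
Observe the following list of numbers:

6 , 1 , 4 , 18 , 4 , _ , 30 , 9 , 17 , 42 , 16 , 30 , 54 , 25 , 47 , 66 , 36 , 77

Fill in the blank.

13

Taking every 3rd term gives 3 separate tracks.
Track A: 6, 18, 30, 42, 54, 66 — arithmetic with common difference +12.
Track B: 1, 4, 9, 16, 25, 36 — consecutive squares n² from n = 1.
Track C: 4, ?, 17, 30, 47, 77 — each term equals the sum of the previous two.
Track C's pattern makes the blank 13.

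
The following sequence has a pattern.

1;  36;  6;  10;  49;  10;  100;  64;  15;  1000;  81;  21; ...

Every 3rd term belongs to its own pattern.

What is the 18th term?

36

Read the sequence 3 terms at a time; column i is its own pattern.
Track A is 1, 10, 100, 1000, which is powers 10^0, 10^1, 10^2, ….
Track B is 36, 49, 64, 81, which is the squares 6², 7², 8², ….
Track C is 6, 10, 15, 21, which is the triangular numbers T_3, T_4, ….
The 18th slot belongs to track C; its 6th term is 36.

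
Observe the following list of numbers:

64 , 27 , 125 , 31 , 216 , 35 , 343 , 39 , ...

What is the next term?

512

The terms cycle through 2 interleaved subsequences.
Stream A = 64, 125, 216, 343: perfect cubes starting at 4³.
Stream B = 27, 31, 35, 39: linear: a_n = 23 + 4·n.
Term 9 comes from stream A (its 5th entry): 512.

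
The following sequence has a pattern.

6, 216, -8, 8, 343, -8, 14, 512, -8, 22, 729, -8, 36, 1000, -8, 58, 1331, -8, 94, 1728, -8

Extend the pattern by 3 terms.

152, 2197, -8

Taking every 3rd term gives 3 separate tracks.
Track A: 6, 8, 14, 22, 36, 58, 94 — each term equals the sum of the previous two.
Track B: 216, 343, 512, 729, 1000, 1331, 1728 — the cubes 6³, 7³, 8³, ….
Track C: -8, -8, -8, -8, -8, -8, -8 — the constant sequence -8.
Term 22 comes from track A (its 8th entry): 152.
The 23rd slot belongs to track B; its 8th term is 2197.
The 24th slot belongs to track C; its 8th term is -8.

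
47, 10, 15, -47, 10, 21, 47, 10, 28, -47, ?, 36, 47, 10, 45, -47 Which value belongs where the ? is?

The terms cycle through 3 interleaved subsequences.
Track A: 47, -47, 47, -47, 47, -47 (alternating ±47).
Track B: 10, 10, 10, ?, 10 (constant 10).
Track C: 15, 21, 28, 36, 45 (triangular numbers starting at T_5).
The gap is track B's term 4; the rule gives 10.

10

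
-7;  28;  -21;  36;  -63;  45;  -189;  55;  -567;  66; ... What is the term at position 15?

-15309

Odd-indexed and even-indexed terms follow separate rules.
Stream A = -7, -21, -63, -189, -567: multiplying by 3 each time.
Stream B = 28, 36, 45, 55, 66: triangular numbers starting at T_7.
Term 15 comes from stream A (its 8th entry): -15309.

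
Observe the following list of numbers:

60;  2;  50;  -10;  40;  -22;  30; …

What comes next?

-34

Taking every 2nd term gives 2 separate tracks.
Track A = 60, 50, 40, 30: linear: a_n = 70 − 10·n.
Track B = 2, -10, -22: arithmetic, step −12.
Position 8 falls in track B as its term 4, giving -34.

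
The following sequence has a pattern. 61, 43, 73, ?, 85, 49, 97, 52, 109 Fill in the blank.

46

Odd-indexed and even-indexed terms follow separate rules.
Track A: 61, 73, 85, 97, 109 (arithmetic, step +12).
Track B: 43, ?, 49, 52 (linear: a_n = 40 + 3·n).
The gap is track B's term 2; the rule gives 46.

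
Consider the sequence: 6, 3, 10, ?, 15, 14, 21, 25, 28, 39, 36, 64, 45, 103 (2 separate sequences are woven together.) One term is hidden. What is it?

The terms cycle through 2 interleaved subsequences.
Stream A is 6, 10, 15, 21, 28, 36, 45, which is the triangular numbers T_3, T_4, ….
Stream B is 3, ?, 14, 25, 39, 64, 103, which is a Fibonacci-like recurrence a_n = a_{n-1} + a_{n-2}.
Filling stream B at index 2 by its rule yields 11.

11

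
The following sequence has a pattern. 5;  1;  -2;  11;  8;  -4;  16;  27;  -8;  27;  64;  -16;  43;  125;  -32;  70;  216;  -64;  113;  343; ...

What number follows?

-128

Taking every 3rd term gives 3 separate tracks.
Track A: 5, 11, 16, 27, 43, 70, 113 — each term equals the sum of the previous two.
Track B: 1, 8, 27, 64, 125, 216, 343 — the cubes 1³, 2³, 3³, ….
Track C: -2, -4, -8, -16, -32, -64 — geometric with ratio 2.
Term 21 comes from track C (its 7th entry): -128.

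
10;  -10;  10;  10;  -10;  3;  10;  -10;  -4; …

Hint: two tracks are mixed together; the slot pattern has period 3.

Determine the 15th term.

-18

Reading positions in blocks of 3 reveals the pattern AAB — 2 tracks woven together.
Stream A is 10, -10, 10, -10, 10, -10, which is oscillating between 10 and -10.
Stream B is 10, 3, -4, which is linear: a_n = 17 − 7·n.
Term 15 comes from stream B (its 5th entry): -18.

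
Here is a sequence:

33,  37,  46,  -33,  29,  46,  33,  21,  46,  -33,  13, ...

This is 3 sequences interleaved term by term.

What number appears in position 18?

46

The terms cycle through 3 interleaved subsequences.
Track A is 33, -33, 33, -33, which is alternating ±33.
Track B is 37, 29, 21, 13, which is arithmetic, step −8.
Track C is 46, 46, 46, which is always 46.
Position 18 falls in track C as its term 6, giving 46.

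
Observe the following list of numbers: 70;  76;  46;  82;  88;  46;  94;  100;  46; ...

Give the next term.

Positions follow the repeating pattern AAB; grouping by letter gives 2 tracks.
Subsequence A is 70, 76, 82, 88, 94, 100, which is adding 6 each time.
Subsequence B is 46, 46, 46, which is the constant sequence 46.
Position 10 falls in subsequence A as its term 7, giving 106.

106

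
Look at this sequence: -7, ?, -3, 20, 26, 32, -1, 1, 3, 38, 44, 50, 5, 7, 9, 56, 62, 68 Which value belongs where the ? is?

-5

The slot pattern repeats as AAABBB (period 6), so there are 2 interleaved tracks.
Subsequence A: -7, ?, -3, -1, 1, 3, 5, 7, 9. Arithmetic with common difference +2.
Subsequence B: 20, 26, 32, 38, 44, 50, 56, 62, 68. Linear: a_n = 14 + 6·n.
Filling subsequence A at index 2 by its rule yields -5.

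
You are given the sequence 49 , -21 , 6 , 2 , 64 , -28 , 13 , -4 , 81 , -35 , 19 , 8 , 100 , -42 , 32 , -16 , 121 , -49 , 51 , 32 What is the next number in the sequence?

144

The terms cycle through 4 interleaved subsequences.
Track A is 49, 64, 81, 100, 121, which is consecutive squares n² from n = 7.
Track B is -21, -28, -35, -42, -49, which is arithmetic, step −7.
Track C is 6, 13, 19, 32, 51, which is each term equals the sum of the previous two.
Track D is 2, -4, 8, -16, 32, which is a geometric progression (common ratio -2).
Position 21 → track A, term 6 = 144.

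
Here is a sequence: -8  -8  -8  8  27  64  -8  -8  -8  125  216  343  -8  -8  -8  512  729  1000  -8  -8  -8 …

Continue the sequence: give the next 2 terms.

1331, 1728

The slot pattern repeats as AAABBB (period 6), so there are 2 interleaved tracks.
Track A: -8, -8, -8, -8, -8, -8, -8, -8, -8, -8, -8, -8 — the constant sequence -8.
Track B: 8, 27, 64, 125, 216, 343, 512, 729, 1000 — consecutive cubes n³ from n = 2.
The 22nd slot belongs to track B; its 10th term is 1331.
The 23rd slot belongs to track B; its 11th term is 1728.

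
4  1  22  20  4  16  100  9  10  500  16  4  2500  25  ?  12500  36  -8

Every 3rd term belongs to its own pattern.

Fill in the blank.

-2

Split by position mod 3: positions 1, 4, 7, … form one track, and each other residue class forms its own.
Track A: 4, 20, 100, 500, 2500, 12500 (geometric, ×5 each step).
Track B: 1, 4, 9, 16, 25, 36 (the squares 1², 2², 3², …).
Track C: 22, 16, 10, 4, ?, -8 (subtracting 6 each time).
Track C's pattern makes the blank -2.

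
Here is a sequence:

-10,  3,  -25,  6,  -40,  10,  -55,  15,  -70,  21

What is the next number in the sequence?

-85

Split by position mod 2 into 2 tracks.
Subsequence A: -10, -25, -40, -55, -70. Subtracting 15 each time.
Subsequence B: 3, 6, 10, 15, 21. The triangular numbers T_2, T_3, ….
Term 11 comes from subsequence A (its 6th entry): -85.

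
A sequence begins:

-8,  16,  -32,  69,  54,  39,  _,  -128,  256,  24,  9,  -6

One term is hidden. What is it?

64

Reading positions in blocks of 6 reveals the pattern AAABBB — 2 tracks woven together.
Track A: -8, 16, -32, ?, -128, 256 — geometric with ratio -2.
Track B: 69, 54, 39, 24, 9, -6 — arithmetic with common difference −15.
So the missing entry in track A is 64.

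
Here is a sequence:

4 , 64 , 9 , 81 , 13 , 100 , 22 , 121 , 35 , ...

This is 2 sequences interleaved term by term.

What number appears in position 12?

Taking every 2nd term gives 2 separate tracks.
Track A: 4, 9, 13, 22, 35 — a Fibonacci-like recurrence a_n = a_{n-1} + a_{n-2}.
Track B: 64, 81, 100, 121 — consecutive squares n² from n = 8.
Term 12 comes from track B (its 6th entry): 169.

169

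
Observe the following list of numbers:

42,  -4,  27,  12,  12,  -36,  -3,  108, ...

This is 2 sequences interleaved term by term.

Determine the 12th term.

Odd-indexed and even-indexed terms follow separate rules.
Subsequence A: 42, 27, 12, -3 — arithmetic with common difference −15.
Subsequence B: -4, 12, -36, 108 — geometric with ratio -3.
Position 12 falls in subsequence B as its term 6, giving 972.

972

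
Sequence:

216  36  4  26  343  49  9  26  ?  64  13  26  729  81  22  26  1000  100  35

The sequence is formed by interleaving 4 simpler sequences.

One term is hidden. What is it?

Split by position mod 4: positions 1, 5, 9, … form one track, and each other residue class forms its own.
Track A is 216, 343, ?, 729, 1000, which is consecutive cubes n³ from n = 6.
Track B is 36, 49, 64, 81, 100, which is the squares 6², 7², 8², ….
Track C is 4, 9, 13, 22, 35, which is Fibonacci-style (each term is the sum of the two before it).
Track D is 26, 26, 26, 26, which is always 26.
Filling track A at index 3 by its rule yields 512.

512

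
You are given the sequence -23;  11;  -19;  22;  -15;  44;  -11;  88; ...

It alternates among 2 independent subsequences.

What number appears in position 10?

176

Split by position mod 2 into 2 tracks.
Track A: -23, -19, -15, -11. Arithmetic with common difference +4.
Track B: 11, 22, 44, 88. Multiplying by 2 each time.
Position 10 → track B, term 5 = 176.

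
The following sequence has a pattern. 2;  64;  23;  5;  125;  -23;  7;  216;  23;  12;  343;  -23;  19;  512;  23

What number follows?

31

Split by position mod 3 into 3 tracks.
Track A is 2, 5, 7, 12, 19, which is a Fibonacci-like recurrence a_n = a_{n-1} + a_{n-2}.
Track B is 64, 125, 216, 343, 512, which is the cubes 4³, 5³, 6³, ….
Track C is 23, -23, 23, -23, 23, which is alternating ±23.
The 16th slot belongs to track A; its 6th term is 31.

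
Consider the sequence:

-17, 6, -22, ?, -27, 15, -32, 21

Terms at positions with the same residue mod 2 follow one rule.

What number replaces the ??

The terms cycle through 2 interleaved subsequences.
Track A is -17, -22, -27, -32, which is arithmetic with common difference −5.
Track B is 6, ?, 15, 21, which is the triangular numbers T_3, T_4, ….
The gap is track B's term 2; the rule gives 10.

10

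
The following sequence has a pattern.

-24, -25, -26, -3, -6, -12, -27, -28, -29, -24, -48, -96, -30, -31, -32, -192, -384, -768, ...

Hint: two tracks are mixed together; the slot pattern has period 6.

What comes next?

The slot pattern repeats as AAABBB (period 6), so there are 2 interleaved tracks.
Track A: -24, -25, -26, -27, -28, -29, -30, -31, -32. Arithmetic with common difference −1.
Track B: -3, -6, -12, -24, -48, -96, -192, -384, -768. Geometric, ×2 each step.
The 19th slot belongs to track A; its 10th term is -33.

-33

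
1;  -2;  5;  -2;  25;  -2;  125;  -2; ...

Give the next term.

Split by position mod 2 into 2 tracks.
Subsequence A: 1, 5, 25, 125 (geometric with ratio 5).
Subsequence B: -2, -2, -2, -2 (constant -2).
Position 9 falls in subsequence A as its term 5, giving 625.

625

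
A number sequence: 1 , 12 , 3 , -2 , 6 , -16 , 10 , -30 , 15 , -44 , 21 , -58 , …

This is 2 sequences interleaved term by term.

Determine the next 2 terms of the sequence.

Odd-indexed and even-indexed terms follow separate rules.
Track A: 1, 3, 6, 10, 15, 21 (triangular numbers n(n+1)/2 for n = 1, 2, …).
Track B: 12, -2, -16, -30, -44, -58 (subtracting 14 each time).
Term 13 comes from track A (its 7th entry): 28.
The 14th slot belongs to track B; its 7th term is -72.

28, -72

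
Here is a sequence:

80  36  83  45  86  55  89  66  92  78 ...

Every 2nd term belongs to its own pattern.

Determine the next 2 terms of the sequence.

Positions 1, 3, 5, … form one subsequence and positions 2, 4, 6, … form another.
Stream A = 80, 83, 86, 89, 92: arithmetic, step +3.
Stream B = 36, 45, 55, 66, 78: the triangular numbers T_8, T_9, ….
Term 11 comes from stream A (its 6th entry): 95.
Term 12 comes from stream B (its 6th entry): 91.

95, 91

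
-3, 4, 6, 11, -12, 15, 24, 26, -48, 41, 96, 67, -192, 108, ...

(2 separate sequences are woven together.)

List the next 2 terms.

384, 175

Positions 1, 3, 5, … form one subsequence and positions 2, 4, 6, … form another.
Track A: -3, 6, -12, 24, -48, 96, -192 (a geometric progression (common ratio -2)).
Track B: 4, 11, 15, 26, 41, 67, 108 (each term equals the sum of the previous two).
The 15th slot belongs to track A; its 8th term is 384.
Position 16 → track B, term 8 = 175.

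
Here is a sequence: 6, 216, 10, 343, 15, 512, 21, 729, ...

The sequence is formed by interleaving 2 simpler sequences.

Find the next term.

Taking every 2nd term gives 2 separate tracks.
Track A: 6, 10, 15, 21. Triangular numbers starting at T_3.
Track B: 216, 343, 512, 729. Perfect cubes starting at 6³.
The 9th slot belongs to track A; its 5th term is 28.

28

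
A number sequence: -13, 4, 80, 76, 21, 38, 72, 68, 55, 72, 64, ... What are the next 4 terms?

60, 89, 106, 56

Positions follow the repeating pattern AABB; grouping by letter gives 2 tracks.
Track A: -13, 4, 21, 38, 55, 72. Arithmetic with common difference +17.
Track B: 80, 76, 72, 68, 64. Subtracting 4 each time.
Term 12 comes from track B (its 6th entry): 60.
The 13th slot belongs to track A; its 7th term is 89.
Position 14 falls in track A as its term 8, giving 106.
The 15th slot belongs to track B; its 7th term is 56.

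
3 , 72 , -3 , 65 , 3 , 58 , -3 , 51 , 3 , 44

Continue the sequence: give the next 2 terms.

-3, 37

Split by position mod 2 into 2 tracks.
Track A = 3, -3, 3, -3, 3: alternating ±3.
Track B = 72, 65, 58, 51, 44: arithmetic with common difference −7.
The 11th slot belongs to track A; its 6th term is -3.
Position 12 falls in track B as its term 6, giving 37.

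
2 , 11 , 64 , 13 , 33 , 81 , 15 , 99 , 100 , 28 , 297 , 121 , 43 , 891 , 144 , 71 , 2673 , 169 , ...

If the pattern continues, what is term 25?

299

Split by position mod 3 into 3 tracks.
Subsequence A: 2, 13, 15, 28, 43, 71 (a Fibonacci-like recurrence a_n = a_{n-1} + a_{n-2}).
Subsequence B: 11, 33, 99, 297, 891, 2673 (multiplying by 3 each time).
Subsequence C: 64, 81, 100, 121, 144, 169 (the squares 8², 9², 10², …).
Position 25 falls in subsequence A as its term 9, giving 299.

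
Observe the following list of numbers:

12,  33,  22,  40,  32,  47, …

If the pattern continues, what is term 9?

Positions 1, 3, 5, … form one subsequence and positions 2, 4, 6, … form another.
Track A: 12, 22, 32 — arithmetic, step +10.
Track B: 33, 40, 47 — arithmetic, step +7.
Position 9 → track A, term 5 = 52.

52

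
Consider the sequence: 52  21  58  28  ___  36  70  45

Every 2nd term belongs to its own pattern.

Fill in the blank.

Positions 1, 3, 5, … form one subsequence and positions 2, 4, 6, … form another.
Stream A: 52, 58, ?, 70. Adding 6 each time.
Stream B: 21, 28, 36, 45. Triangular numbers n(n+1)/2 for n = 6, 7, ….
So the missing entry in stream A is 64.

64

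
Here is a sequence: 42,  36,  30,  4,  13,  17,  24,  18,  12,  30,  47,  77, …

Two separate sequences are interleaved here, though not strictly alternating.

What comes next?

6

The slot pattern repeats as AAABBB (period 6), so there are 2 interleaved tracks.
Track A: 42, 36, 30, 24, 18, 12. Linear: a_n = 48 − 6·n.
Track B: 4, 13, 17, 30, 47, 77. Fibonacci-style (each term is the sum of the two before it).
Position 13 falls in track A as its term 7, giving 6.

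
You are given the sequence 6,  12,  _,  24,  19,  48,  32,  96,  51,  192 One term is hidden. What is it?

13

Split by position mod 2 into 2 tracks.
Subsequence A: 6, ?, 19, 32, 51 (a Fibonacci-like recurrence a_n = a_{n-1} + a_{n-2}).
Subsequence B: 12, 24, 48, 96, 192 (geometric with ratio 2).
Subsequence A's pattern makes the blank 13.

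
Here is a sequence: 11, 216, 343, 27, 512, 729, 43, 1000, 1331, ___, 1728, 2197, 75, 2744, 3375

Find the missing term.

59

The slot pattern repeats as ABB (period 3), so there are 2 interleaved tracks.
Subsequence A is 11, 27, 43, ?, 75, which is arithmetic, step +16.
Subsequence B is 216, 343, 512, 729, 1000, 1331, 1728, 2197, 2744, 3375, which is perfect cubes starting at 6³.
Subsequence A's pattern makes the blank 59.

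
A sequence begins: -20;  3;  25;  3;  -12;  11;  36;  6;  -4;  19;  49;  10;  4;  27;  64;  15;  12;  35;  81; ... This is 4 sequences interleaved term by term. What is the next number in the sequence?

21

Split by position mod 4 into 4 tracks.
Subsequence A is -20, -12, -4, 4, 12, which is adding 8 each time.
Subsequence B is 3, 11, 19, 27, 35, which is arithmetic, step +8.
Subsequence C is 25, 36, 49, 64, 81, which is consecutive squares n² from n = 5.
Subsequence D is 3, 6, 10, 15, which is triangular numbers starting at T_2.
Position 20 → subsequence D, term 5 = 21.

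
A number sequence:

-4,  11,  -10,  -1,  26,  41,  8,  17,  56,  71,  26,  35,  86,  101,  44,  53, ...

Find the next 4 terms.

Positions follow the repeating pattern AABB; grouping by letter gives 2 tracks.
Subsequence A: -4, 11, 26, 41, 56, 71, 86, 101. Linear: a_n = -19 + 15·n.
Subsequence B: -10, -1, 8, 17, 26, 35, 44, 53. Adding 9 each time.
Position 17 falls in subsequence A as its term 9, giving 116.
The 18th slot belongs to subsequence A; its 10th term is 131.
Position 19 → subsequence B, term 9 = 62.
The 20th slot belongs to subsequence B; its 10th term is 71.

116, 131, 62, 71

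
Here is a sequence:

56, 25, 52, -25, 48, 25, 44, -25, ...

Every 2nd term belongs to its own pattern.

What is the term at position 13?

The terms cycle through 2 interleaved subsequences.
Track A: 56, 52, 48, 44 — linear: a_n = 60 − 4·n.
Track B: 25, -25, 25, -25 — alternating ±25.
Term 13 comes from track A (its 7th entry): 32.

32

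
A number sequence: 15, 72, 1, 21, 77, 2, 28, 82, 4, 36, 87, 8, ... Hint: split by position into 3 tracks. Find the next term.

45

Taking every 3rd term gives 3 separate tracks.
Subsequence A: 15, 21, 28, 36 (the triangular numbers T_5, T_6, …).
Subsequence B: 72, 77, 82, 87 (arithmetic with common difference +5).
Subsequence C: 1, 2, 4, 8 (powers of 2).
The 13th slot belongs to subsequence A; its 5th term is 45.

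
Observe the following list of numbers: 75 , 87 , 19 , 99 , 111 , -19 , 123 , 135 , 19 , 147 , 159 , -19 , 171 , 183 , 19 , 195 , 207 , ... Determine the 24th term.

Positions follow the repeating pattern AAB; grouping by letter gives 2 tracks.
Stream A = 75, 87, 99, 111, 123, 135, 147, 159, 171, 183, 195, 207: arithmetic with common difference +12.
Stream B = 19, -19, 19, -19, 19: oscillating between 19 and -19.
Position 24 falls in stream B as its term 8, giving -19.

-19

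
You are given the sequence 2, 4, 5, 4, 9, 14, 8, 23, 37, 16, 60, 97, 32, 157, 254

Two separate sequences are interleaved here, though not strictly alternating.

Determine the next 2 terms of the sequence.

Positions follow the repeating pattern ABB; grouping by letter gives 2 tracks.
Track A: 2, 4, 8, 16, 32 — powers of 2.
Track B: 4, 5, 9, 14, 23, 37, 60, 97, 157, 254 — each term equals the sum of the previous two.
Position 16 falls in track A as its term 6, giving 64.
Term 17 comes from track B (its 11th entry): 411.

64, 411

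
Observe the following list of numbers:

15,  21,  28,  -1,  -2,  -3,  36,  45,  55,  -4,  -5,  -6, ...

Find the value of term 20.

Reading positions in blocks of 6 reveals the pattern AAABBB — 2 tracks woven together.
Stream A: 15, 21, 28, 36, 45, 55 (the triangular numbers T_5, T_6, …).
Stream B: -1, -2, -3, -4, -5, -6 (subtracting 1 each time).
Position 20 → stream A, term 11 = 120.

120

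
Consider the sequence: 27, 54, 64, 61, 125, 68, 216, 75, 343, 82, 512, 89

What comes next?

Positions 1, 3, 5, … form one subsequence and positions 2, 4, 6, … form another.
Track A is 27, 64, 125, 216, 343, 512, which is the cubes 3³, 4³, 5³, ….
Track B is 54, 61, 68, 75, 82, 89, which is linear: a_n = 47 + 7·n.
Term 13 comes from track A (its 7th entry): 729.

729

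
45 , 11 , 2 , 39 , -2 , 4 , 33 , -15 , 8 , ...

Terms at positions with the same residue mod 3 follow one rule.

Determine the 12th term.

Taking every 3rd term gives 3 separate tracks.
Subsequence A = 45, 39, 33: arithmetic, step −6.
Subsequence B = 11, -2, -15: arithmetic with common difference −13.
Subsequence C = 2, 4, 8: powers 2^1, 2^2, 2^3, ….
Term 12 comes from subsequence C (its 4th entry): 16.

16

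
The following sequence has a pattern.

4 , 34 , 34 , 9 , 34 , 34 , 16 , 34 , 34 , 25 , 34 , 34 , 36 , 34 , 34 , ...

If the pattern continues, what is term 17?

The slot pattern repeats as ABB (period 3), so there are 2 interleaved tracks.
Stream A: 4, 9, 16, 25, 36 — the squares 2², 3², 4², ….
Stream B: 34, 34, 34, 34, 34, 34, 34, 34, 34, 34 — always 34.
The 17th slot belongs to stream B; its 11th term is 34.

34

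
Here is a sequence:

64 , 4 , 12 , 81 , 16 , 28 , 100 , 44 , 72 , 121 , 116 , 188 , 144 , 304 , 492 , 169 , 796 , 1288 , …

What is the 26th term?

The slot pattern repeats as ABB (period 3), so there are 2 interleaved tracks.
Track A: 64, 81, 100, 121, 144, 169. Consecutive squares n² from n = 8.
Track B: 4, 12, 16, 28, 44, 72, 116, 188, 304, 492, 796, 1288. Each term equals the sum of the previous two.
The 26th slot belongs to track B; its 17th term is 14284.

14284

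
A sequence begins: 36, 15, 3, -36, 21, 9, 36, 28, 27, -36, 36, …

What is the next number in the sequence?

Split by position mod 3 into 3 tracks.
Stream A = 36, -36, 36, -36: the oscillation 36·(−1)^(n+1).
Stream B = 15, 21, 28, 36: the triangular numbers T_5, T_6, ….
Stream C = 3, 9, 27: powers 3^1, 3^2, 3^3, ….
The 12th slot belongs to stream C; its 4th term is 81.

81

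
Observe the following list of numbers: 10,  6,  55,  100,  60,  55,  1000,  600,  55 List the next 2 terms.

The terms cycle through 3 interleaved subsequences.
Subsequence A: 10, 100, 1000. Powers 10^1, 10^2, 10^3, ….
Subsequence B: 6, 60, 600. A geometric progression (common ratio 10).
Subsequence C: 55, 55, 55. The constant sequence 55.
The 10th slot belongs to subsequence A; its 4th term is 10000.
The 11th slot belongs to subsequence B; its 4th term is 6000.

10000, 6000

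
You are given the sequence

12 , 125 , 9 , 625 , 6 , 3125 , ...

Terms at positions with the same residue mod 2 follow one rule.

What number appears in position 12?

Split by position mod 2 into 2 tracks.
Track A: 12, 9, 6 (linear: a_n = 15 − 3·n).
Track B: 125, 625, 3125 (powers of 5).
Position 12 falls in track B as its term 6, giving 390625.

390625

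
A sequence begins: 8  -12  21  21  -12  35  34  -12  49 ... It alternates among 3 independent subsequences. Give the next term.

Read the sequence 3 terms at a time; column i is its own pattern.
Track A: 8, 21, 34 (arithmetic with common difference +13).
Track B: -12, -12, -12 (always -12).
Track C: 21, 35, 49 (adding 14 each time).
The 10th slot belongs to track A; its 4th term is 47.

47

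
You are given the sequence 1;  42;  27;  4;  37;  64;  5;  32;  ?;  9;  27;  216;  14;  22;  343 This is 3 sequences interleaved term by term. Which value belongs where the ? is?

125

Split by position mod 3: positions 1, 4, 7, … form one track, and each other residue class forms its own.
Subsequence A = 1, 4, 5, 9, 14: each term equals the sum of the previous two.
Subsequence B = 42, 37, 32, 27, 22: linear: a_n = 47 − 5·n.
Subsequence C = 27, 64, ?, 216, 343: consecutive cubes n³ from n = 3.
The gap is subsequence C's term 3; the rule gives 125.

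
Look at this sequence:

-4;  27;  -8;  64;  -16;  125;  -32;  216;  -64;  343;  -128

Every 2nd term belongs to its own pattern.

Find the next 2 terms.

512, -256

Taking every 2nd term gives 2 separate tracks.
Track A: -4, -8, -16, -32, -64, -128. Geometric with ratio 2.
Track B: 27, 64, 125, 216, 343. Perfect cubes starting at 3³.
Term 12 comes from track B (its 6th entry): 512.
Position 13 falls in track A as its term 7, giving -256.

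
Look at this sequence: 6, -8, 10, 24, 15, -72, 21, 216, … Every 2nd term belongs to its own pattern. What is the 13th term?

45

Taking every 2nd term gives 2 separate tracks.
Track A: 6, 10, 15, 21 — the triangular numbers T_3, T_4, ….
Track B: -8, 24, -72, 216 — a geometric progression (common ratio -3).
Position 13 → track A, term 7 = 45.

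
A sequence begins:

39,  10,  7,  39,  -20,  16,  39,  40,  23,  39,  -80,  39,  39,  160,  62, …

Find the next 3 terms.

Split by position mod 3 into 3 tracks.
Stream A = 39, 39, 39, 39, 39: constant 39.
Stream B = 10, -20, 40, -80, 160: a geometric progression (common ratio -2).
Stream C = 7, 16, 23, 39, 62: a Fibonacci-like recurrence a_n = a_{n-1} + a_{n-2}.
Position 16 → stream A, term 6 = 39.
Term 17 comes from stream B (its 6th entry): -320.
Term 18 comes from stream C (its 6th entry): 101.

39, -320, 101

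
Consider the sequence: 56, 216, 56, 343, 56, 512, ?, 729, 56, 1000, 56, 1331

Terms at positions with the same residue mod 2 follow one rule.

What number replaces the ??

56

Split by position mod 2 into 2 tracks.
Track A is 56, 56, 56, ?, 56, 56, which is the constant sequence 56.
Track B is 216, 343, 512, 729, 1000, 1331, which is the cubes 6³, 7³, 8³, ….
Track A's pattern makes the blank 56.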